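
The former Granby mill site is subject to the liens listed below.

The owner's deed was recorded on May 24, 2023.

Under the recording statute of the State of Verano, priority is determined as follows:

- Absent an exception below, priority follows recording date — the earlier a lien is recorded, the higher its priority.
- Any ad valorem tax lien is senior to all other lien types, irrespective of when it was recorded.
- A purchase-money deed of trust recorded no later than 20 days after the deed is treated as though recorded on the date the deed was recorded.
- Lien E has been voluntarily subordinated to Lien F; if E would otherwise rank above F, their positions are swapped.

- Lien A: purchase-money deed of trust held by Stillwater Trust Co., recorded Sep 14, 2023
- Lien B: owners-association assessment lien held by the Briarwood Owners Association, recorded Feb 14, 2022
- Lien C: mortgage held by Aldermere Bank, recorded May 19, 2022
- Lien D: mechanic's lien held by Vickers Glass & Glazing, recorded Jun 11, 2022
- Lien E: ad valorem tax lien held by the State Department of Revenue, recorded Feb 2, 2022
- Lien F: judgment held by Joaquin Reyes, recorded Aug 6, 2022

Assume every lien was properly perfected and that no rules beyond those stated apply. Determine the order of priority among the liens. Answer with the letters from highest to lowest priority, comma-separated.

First, effective dates: A was recorded 113 days after the deed — beyond 20 days — so no relation-back applies.
As an ad valorem tax lien, E is senior to every other lien.
Among the remaining liens, by effective date: B (Feb 14, 2022), C (May 19, 2022), D (Jun 11, 2022), F (Aug 6, 2022), A (Sep 14, 2023).
E is senior to F before the subordination, so the two trade places.

F, B, C, D, E, A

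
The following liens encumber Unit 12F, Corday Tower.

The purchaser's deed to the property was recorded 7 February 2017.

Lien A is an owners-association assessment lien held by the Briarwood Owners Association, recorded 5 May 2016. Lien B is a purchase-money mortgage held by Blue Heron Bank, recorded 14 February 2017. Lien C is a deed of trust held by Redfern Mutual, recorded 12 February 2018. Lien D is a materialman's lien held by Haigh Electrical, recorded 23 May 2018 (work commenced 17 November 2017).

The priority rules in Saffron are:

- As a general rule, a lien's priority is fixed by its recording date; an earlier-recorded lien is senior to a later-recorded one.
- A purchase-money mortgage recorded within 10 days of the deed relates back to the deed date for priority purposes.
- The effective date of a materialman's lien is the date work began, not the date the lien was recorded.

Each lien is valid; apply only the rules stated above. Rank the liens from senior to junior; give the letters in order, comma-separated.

Effective dates: B was recorded within the 10-day window, so its effective date is the deed date 7 February 2017; D is treated as recorded 17 November 2017, the work-commencement date.
Sorted by effective date: A (5 May 2016), B (7 February 2017), D (17 November 2017), C (12 February 2018).

A, B, D, C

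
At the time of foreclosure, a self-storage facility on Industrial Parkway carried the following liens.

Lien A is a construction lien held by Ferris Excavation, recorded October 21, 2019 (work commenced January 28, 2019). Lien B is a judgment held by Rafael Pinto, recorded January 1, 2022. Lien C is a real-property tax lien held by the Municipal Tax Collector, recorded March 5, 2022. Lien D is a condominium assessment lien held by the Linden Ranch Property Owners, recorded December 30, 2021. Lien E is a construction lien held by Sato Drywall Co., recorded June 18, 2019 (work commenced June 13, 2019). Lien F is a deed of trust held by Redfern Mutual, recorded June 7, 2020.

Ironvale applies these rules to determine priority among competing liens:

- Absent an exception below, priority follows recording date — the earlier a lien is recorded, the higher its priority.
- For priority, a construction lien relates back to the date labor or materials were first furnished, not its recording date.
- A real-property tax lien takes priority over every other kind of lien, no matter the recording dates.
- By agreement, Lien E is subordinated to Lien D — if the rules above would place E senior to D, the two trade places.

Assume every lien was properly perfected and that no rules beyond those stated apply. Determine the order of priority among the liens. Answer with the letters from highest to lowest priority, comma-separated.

C, A, D, F, E, B

First, effective dates: A relates back to January 28, 2019 (work commenced); E relates back to June 13, 2019 (work commenced).
C is a real-property tax lien, so it outranks all other liens regardless of date.
Ordering the rest by effective date: A (January 28, 2019), E (June 13, 2019), F (June 7, 2020), D (December 30, 2021), B (January 1, 2022).
Because E would otherwise rank above D, the subordination swaps them.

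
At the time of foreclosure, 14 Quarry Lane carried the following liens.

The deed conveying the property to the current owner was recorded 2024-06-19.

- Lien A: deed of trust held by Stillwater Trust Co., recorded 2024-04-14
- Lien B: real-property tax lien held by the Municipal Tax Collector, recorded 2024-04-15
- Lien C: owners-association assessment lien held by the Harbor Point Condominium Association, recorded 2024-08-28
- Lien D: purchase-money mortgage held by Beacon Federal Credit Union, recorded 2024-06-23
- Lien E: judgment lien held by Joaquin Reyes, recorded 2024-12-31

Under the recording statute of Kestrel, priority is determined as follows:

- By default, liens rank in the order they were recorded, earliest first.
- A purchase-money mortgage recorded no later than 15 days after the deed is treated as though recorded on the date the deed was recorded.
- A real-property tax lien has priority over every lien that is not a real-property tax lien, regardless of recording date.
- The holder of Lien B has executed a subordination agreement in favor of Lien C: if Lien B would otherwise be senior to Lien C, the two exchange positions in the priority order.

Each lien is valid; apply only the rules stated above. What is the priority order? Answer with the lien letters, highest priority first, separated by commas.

C, A, D, B, E

Effective dates: D relates back to the deed date 2024-06-19.
B is a real-property tax lien and takes priority over every other lien.
The other liens, earliest effective date first: A (2024-04-14), D (2024-06-19), C (2024-08-28), E (2024-12-31).
The subordination applies — B was senior to C — so B and C swap.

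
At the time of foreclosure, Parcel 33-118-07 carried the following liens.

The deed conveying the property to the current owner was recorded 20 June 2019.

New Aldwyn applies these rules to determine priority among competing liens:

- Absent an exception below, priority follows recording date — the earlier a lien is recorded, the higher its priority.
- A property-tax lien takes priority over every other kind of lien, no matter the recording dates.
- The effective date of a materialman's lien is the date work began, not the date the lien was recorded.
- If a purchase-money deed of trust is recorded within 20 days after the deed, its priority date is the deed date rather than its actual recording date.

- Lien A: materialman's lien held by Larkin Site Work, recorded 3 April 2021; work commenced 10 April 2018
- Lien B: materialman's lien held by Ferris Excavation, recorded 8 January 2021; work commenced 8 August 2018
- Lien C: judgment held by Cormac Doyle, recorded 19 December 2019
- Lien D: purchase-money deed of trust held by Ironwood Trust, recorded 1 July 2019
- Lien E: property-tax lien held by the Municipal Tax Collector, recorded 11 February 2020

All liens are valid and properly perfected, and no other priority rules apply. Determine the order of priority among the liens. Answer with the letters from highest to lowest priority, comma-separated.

Effective dates after the stated exceptions: A's effective date is 10 April 2018, when work began; B relates back to 8 August 2018 (work commenced); D was recorded within the 20-day window, so its effective date is the deed date 20 June 2019.
E is a property-tax lien and takes priority over every other lien.
Remaining liens by effective date: A (10 April 2018), B (8 August 2018), D (20 June 2019), C (19 December 2019).

E, A, B, D, C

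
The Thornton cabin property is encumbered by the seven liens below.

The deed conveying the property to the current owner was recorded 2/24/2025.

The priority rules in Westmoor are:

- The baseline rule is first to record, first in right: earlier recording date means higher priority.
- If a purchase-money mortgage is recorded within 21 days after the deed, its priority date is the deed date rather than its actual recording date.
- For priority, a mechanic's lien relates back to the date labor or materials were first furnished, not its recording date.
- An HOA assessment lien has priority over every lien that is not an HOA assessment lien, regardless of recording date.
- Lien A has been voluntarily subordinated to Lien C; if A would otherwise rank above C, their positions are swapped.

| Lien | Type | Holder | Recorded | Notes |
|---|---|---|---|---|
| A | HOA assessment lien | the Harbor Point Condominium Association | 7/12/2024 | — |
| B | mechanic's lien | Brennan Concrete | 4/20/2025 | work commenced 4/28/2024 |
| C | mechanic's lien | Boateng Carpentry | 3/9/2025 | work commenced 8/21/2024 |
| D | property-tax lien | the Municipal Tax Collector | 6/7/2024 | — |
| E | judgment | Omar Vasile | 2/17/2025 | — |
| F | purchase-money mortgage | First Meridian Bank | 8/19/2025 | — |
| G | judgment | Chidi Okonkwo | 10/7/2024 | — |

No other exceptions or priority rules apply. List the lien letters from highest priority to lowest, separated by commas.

Adjusting effective dates: B relates back to 4/28/2024 (work commenced); C is treated as recorded 8/21/2024, the work-commencement date; F was recorded 176 days after the deed — beyond 21 days — so no relation-back applies.
As an HOA assessment lien, A is senior to every other lien.
Ordering the rest by effective date: B (4/28/2024), D (6/7/2024), C (8/21/2024), G (10/7/2024), E (2/17/2025), F (8/19/2025).
A is senior to C before the subordination, so the two trade places.

C, B, D, A, G, E, F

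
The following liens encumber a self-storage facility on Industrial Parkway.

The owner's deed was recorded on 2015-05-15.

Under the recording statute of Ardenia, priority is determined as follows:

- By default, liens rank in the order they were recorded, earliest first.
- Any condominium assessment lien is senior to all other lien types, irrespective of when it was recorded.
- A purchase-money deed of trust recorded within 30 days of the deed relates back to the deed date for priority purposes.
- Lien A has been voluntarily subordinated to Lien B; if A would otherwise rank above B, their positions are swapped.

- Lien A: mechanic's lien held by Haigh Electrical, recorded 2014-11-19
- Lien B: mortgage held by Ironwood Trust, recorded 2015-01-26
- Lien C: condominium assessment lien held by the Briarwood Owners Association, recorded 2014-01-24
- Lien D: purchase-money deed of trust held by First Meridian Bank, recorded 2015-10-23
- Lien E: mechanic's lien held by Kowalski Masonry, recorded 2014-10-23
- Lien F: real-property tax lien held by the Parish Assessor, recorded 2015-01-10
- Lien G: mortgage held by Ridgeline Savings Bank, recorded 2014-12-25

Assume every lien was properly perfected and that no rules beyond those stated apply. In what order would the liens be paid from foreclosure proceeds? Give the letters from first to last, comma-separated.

Effective dates: D missed the 30-day window (161 days after the deed), so its recording date stands.
As a condominium assessment lien, C is senior to every other lien.
Ordering the rest by effective date: E (2014-10-23), A (2014-11-19), G (2014-12-25), F (2015-01-10), B (2015-01-26), D (2015-10-23).
Because A would otherwise rank above B, the subordination swaps them.

C, E, B, G, F, A, D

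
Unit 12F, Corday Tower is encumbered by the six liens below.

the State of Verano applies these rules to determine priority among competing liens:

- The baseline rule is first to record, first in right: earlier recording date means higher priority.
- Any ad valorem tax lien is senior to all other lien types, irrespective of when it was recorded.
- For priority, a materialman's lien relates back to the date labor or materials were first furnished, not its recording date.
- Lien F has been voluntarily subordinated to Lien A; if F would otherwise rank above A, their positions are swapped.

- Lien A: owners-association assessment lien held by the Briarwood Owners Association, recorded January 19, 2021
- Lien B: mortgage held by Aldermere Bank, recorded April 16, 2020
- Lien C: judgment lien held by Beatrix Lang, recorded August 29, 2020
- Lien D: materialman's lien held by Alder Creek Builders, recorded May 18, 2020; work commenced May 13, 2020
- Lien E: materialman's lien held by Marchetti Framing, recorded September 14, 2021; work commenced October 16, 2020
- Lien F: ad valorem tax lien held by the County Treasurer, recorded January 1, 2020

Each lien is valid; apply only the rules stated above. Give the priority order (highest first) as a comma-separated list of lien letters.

A, B, D, C, E, F

Effective dates: D is treated as recorded May 13, 2020, the work-commencement date; E relates back to October 16, 2020 (work commenced).
As an ad valorem tax lien, F is senior to every other lien.
Among the remaining liens, by effective date: B (April 16, 2020), D (May 13, 2020), C (August 29, 2020), E (October 16, 2020), A (January 19, 2021).
F would otherwise be senior to A, so under the subordination agreement F and A exchange positions.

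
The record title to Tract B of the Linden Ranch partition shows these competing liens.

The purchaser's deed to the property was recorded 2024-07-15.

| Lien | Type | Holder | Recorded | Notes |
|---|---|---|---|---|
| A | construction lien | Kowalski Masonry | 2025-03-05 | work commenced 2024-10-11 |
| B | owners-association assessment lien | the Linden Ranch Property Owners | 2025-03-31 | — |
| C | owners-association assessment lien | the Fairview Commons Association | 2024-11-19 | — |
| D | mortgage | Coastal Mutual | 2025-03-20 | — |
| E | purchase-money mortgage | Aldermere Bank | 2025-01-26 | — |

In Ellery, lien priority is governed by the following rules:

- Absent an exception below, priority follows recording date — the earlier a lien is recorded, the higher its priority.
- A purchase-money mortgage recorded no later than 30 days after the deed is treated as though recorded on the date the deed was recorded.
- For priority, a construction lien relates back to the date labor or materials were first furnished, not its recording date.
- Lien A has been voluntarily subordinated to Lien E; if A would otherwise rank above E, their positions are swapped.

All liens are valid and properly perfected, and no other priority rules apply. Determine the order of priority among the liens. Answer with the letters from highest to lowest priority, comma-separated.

E, C, A, D, B

Effective dates after the stated exceptions: A is treated as recorded 2024-10-11, the work-commencement date; E was recorded 195 days after the deed — beyond 30 days — so no relation-back applies.
By effective date, earliest first: A (2024-10-11), C (2024-11-19), E (2025-01-26), D (2025-03-20), B (2025-03-31).
The subordination applies — A was senior to E — so A and E swap.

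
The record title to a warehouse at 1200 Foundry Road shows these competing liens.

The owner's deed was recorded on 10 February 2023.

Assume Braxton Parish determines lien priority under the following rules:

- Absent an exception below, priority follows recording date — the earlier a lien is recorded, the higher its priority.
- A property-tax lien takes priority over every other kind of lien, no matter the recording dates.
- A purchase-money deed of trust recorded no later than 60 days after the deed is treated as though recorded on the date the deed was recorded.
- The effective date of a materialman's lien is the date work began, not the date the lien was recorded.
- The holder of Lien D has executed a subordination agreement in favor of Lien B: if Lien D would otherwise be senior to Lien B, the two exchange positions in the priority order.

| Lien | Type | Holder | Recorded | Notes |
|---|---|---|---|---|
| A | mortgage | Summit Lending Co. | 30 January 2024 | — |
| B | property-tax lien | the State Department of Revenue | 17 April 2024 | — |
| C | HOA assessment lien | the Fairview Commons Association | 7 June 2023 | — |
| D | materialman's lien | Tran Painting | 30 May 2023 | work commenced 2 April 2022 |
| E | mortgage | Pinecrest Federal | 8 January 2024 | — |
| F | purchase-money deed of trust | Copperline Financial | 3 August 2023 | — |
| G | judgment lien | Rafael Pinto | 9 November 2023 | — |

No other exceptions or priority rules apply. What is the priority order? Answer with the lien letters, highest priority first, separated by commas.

Effective dates: D relates back to 2 April 2022 (work commenced); F was recorded 174 days after the deed, outside the 60-day window, so it keeps its recording date.
B is a property-tax lien, so it outranks all other liens regardless of date.
Remaining liens by effective date: D (2 April 2022), C (7 June 2023), F (3 August 2023), G (9 November 2023), E (8 January 2024), A (30 January 2024).
Since D is not senior to B, the subordination leaves the order unchanged.

B, D, C, F, G, E, A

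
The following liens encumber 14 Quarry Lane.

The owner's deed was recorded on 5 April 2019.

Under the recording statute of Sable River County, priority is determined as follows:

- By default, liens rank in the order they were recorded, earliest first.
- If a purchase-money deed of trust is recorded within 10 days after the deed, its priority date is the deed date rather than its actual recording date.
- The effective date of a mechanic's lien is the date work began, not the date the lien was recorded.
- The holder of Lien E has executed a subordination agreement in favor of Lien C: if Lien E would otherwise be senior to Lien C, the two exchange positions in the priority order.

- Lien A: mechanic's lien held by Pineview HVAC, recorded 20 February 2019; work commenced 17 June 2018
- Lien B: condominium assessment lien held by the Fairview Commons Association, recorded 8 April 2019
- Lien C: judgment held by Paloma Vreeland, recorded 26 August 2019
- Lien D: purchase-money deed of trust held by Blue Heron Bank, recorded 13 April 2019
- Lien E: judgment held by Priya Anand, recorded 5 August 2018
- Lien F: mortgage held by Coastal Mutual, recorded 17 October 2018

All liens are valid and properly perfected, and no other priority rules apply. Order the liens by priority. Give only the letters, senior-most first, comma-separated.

A, C, F, D, B, E

Effective dates: A is treated as recorded 17 June 2018, the work-commencement date; D was recorded within the 10-day window, so its effective date is the deed date 5 April 2019.
Ordering by effective date: A (17 June 2018), E (5 August 2018), F (17 October 2018), D (5 April 2019), B (8 April 2019), C (26 August 2019).
E would otherwise be senior to C, so under the subordination agreement E and C exchange positions.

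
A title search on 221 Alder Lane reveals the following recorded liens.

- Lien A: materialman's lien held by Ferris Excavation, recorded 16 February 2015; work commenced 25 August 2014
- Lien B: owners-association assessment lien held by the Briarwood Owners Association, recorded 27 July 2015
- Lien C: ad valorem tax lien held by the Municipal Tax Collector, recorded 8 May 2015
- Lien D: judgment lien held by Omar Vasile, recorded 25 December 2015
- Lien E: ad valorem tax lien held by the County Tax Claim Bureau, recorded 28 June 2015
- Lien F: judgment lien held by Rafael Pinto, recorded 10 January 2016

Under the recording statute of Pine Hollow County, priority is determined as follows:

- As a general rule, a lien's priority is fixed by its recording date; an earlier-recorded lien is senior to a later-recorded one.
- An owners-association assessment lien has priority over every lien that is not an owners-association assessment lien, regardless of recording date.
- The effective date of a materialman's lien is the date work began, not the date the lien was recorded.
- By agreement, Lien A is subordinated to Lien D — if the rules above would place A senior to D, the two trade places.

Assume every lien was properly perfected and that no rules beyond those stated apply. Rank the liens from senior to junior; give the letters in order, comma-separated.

Adjusting effective dates: A is treated as recorded 25 August 2014, the work-commencement date.
As an owners-association assessment lien, B is senior to every other lien.
Remaining liens by effective date: A (25 August 2014), C (8 May 2015), E (28 June 2015), D (25 December 2015), F (10 January 2016).
The subordination applies — A was senior to D — so A and D swap.

B, D, C, E, A, F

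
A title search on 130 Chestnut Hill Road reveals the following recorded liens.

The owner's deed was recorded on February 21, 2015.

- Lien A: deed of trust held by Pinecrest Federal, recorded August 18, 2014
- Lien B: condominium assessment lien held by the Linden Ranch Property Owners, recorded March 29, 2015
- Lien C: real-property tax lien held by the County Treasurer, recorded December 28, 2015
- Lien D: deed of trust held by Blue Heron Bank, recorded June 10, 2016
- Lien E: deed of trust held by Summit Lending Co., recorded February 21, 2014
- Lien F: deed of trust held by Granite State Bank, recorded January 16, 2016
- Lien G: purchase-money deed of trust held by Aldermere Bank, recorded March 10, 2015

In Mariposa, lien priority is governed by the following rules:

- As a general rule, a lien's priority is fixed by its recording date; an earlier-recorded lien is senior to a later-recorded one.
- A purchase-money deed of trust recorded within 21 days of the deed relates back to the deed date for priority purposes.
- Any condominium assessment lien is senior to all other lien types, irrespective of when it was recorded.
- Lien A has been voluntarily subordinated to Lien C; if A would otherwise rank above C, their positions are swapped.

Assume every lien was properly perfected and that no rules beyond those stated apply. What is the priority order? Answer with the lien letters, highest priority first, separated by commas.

Effective dates: G was recorded within the 21-day window, so its effective date is the deed date February 21, 2015.
B, as a condominium assessment lien, has superpriority and ranks first.
The other liens, earliest effective date first: E (February 21, 2014), A (August 18, 2014), G (February 21, 2015), C (December 28, 2015), F (January 16, 2016), D (June 10, 2016).
A would otherwise be senior to C, so under the subordination agreement A and C exchange positions.

B, E, C, G, A, F, D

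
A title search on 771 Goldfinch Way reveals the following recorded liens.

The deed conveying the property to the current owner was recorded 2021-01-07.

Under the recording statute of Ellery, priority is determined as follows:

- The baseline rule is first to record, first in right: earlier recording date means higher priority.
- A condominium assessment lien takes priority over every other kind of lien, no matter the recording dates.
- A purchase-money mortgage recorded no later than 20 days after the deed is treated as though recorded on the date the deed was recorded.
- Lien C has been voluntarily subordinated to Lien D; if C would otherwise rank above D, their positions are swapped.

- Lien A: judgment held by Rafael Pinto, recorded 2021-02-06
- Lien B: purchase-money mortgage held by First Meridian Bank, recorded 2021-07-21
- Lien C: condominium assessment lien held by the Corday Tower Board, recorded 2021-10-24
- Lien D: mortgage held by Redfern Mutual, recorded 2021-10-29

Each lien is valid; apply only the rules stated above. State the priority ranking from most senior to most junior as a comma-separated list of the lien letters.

D, A, B, C

Effective dates: B was recorded 195 days after the deed — beyond 20 days — so no relation-back applies.
C, as a condominium assessment lien, has superpriority and ranks first.
Remaining liens by effective date: A (2021-02-06), B (2021-07-21), D (2021-10-29).
C is senior to D before the subordination, so the two trade places.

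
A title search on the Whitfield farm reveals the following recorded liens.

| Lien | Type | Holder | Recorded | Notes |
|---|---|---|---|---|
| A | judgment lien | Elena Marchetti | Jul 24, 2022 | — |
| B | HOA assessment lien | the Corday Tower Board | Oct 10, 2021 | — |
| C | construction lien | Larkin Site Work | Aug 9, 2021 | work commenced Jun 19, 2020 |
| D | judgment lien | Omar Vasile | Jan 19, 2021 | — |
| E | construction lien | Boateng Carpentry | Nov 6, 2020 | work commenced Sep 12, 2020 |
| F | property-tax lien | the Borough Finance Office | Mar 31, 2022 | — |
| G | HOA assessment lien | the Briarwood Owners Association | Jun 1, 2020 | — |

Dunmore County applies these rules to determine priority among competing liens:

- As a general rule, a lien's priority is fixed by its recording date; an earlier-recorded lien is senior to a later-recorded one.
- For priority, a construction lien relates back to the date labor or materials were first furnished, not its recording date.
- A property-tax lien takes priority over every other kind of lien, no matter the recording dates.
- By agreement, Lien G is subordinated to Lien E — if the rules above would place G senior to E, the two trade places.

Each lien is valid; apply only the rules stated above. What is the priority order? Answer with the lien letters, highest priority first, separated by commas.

F, E, C, G, D, B, A

First, effective dates: C's effective date is Jun 19, 2020, when work began; E's effective date is Sep 12, 2020, when work began.
F is a property-tax lien, so it outranks all other liens regardless of date.
Among the remaining liens, by effective date: G (Jun 1, 2020), C (Jun 19, 2020), E (Sep 12, 2020), D (Jan 19, 2021), B (Oct 10, 2021), A (Jul 24, 2022).
The subordination applies — G was senior to E — so G and E swap.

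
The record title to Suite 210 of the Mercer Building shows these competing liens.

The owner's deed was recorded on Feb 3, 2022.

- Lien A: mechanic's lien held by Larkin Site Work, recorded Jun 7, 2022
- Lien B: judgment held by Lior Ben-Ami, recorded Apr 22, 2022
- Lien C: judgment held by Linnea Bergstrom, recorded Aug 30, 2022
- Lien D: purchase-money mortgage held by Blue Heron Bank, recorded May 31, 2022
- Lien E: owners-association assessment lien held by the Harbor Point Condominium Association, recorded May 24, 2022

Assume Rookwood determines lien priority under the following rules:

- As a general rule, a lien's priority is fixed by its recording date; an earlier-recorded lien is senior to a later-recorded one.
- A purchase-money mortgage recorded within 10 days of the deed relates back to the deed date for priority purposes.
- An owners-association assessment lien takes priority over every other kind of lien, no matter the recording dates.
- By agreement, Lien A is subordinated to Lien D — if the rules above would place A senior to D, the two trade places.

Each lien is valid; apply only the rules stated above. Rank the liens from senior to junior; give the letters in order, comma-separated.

E, B, D, A, C

First, effective dates: D was recorded 117 days after the deed — beyond 10 days — so no relation-back applies.
As an owners-association assessment lien, E is senior to every other lien.
The other liens, earliest effective date first: B (Apr 22, 2022), D (May 31, 2022), A (Jun 7, 2022), C (Aug 30, 2022).
A is already junior to D, so the subordination agreement changes nothing.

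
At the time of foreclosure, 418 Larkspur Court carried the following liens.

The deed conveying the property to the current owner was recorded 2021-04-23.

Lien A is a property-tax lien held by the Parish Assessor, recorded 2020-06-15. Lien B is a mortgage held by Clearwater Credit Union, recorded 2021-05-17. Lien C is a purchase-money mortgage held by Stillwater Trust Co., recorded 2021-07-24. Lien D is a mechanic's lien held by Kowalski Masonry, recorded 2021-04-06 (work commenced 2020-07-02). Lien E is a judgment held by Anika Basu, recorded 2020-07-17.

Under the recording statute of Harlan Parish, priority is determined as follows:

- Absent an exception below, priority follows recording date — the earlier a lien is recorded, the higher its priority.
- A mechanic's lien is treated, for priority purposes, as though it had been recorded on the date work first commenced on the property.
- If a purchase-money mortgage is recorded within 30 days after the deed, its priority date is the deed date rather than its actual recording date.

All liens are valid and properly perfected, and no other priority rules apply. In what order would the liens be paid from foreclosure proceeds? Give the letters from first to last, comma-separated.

Effective dates after the stated exceptions: C missed the 30-day window (92 days after the deed), so its recording date stands; D is treated as recorded 2020-07-02, the work-commencement date.
Ordering by effective date: A (2020-06-15), D (2020-07-02), E (2020-07-17), B (2021-05-17), C (2021-07-24).

A, D, E, B, C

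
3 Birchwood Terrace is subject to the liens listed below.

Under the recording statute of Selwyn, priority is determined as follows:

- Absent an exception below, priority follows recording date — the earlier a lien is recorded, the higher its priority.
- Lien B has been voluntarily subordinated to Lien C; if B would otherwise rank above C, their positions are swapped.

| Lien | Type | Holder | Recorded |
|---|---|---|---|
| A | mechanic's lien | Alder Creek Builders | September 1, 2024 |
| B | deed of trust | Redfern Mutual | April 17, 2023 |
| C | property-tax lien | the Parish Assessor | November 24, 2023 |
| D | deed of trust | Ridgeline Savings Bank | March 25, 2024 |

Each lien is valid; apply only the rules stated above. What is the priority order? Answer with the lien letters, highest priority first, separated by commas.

By effective date, earliest first: B (April 17, 2023), C (November 24, 2023), D (March 25, 2024), A (September 1, 2024).
Because B would otherwise rank above C, the subordination swaps them.

C, B, D, A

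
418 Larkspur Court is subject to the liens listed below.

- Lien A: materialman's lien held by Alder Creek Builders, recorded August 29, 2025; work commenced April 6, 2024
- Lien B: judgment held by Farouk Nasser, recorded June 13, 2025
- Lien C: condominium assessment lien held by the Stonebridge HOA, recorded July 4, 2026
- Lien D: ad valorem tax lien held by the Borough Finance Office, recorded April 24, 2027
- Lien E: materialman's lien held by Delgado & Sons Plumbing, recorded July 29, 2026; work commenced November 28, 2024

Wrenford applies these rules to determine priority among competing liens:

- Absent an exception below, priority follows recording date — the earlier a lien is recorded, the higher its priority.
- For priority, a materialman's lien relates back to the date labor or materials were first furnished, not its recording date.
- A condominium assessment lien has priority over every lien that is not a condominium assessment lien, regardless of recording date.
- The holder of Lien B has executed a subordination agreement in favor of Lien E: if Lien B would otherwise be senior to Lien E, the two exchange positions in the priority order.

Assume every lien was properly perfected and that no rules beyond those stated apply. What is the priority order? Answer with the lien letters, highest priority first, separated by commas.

C, A, E, B, D

Effective dates after the stated exceptions: A relates back to April 6, 2024 (work commenced); E relates back to November 28, 2024 (work commenced).
As a condominium assessment lien, C is senior to every other lien.
Remaining liens by effective date: A (April 6, 2024), E (November 28, 2024), B (June 13, 2025), D (April 24, 2027).
Since B is not senior to E, the subordination leaves the order unchanged.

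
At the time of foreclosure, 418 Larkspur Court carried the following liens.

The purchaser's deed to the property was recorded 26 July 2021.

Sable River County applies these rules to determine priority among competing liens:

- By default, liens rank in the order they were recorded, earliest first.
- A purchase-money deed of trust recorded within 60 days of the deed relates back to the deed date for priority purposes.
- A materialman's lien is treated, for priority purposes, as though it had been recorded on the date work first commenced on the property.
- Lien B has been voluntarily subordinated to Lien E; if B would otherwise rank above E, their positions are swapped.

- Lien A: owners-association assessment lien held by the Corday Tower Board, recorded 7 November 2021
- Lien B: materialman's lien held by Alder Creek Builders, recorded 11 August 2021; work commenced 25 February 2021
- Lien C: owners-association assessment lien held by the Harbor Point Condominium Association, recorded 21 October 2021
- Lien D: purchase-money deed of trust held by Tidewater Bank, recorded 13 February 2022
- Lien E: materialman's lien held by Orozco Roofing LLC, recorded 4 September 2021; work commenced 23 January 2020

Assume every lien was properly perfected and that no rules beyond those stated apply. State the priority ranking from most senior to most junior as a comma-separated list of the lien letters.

Effective dates after the stated exceptions: B is treated as recorded 25 February 2021, the work-commencement date; D was recorded 202 days after the deed — beyond 60 days — so no relation-back applies; E relates back to 23 January 2020 (work commenced).
Ordering by effective date: E (23 January 2020), B (25 February 2021), C (21 October 2021), A (7 November 2021), D (13 February 2022).
B is already junior to E, so the subordination agreement changes nothing.

E, B, C, A, D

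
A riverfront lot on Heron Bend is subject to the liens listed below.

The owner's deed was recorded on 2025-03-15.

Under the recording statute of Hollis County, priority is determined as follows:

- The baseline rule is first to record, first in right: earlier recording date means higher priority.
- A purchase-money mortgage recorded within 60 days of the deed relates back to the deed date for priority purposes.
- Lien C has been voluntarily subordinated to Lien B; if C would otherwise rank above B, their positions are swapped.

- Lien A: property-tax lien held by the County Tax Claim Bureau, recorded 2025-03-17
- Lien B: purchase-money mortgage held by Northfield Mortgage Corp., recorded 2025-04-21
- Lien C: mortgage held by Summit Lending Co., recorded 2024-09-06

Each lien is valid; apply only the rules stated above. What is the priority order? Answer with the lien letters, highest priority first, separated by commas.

B, C, A

First, effective dates: B was recorded within the 60-day window, so its effective date is the deed date 2025-03-15.
By effective date, earliest first: C (2024-09-06), B (2025-03-15), A (2025-03-17).
C would otherwise be senior to B, so under the subordination agreement C and B exchange positions.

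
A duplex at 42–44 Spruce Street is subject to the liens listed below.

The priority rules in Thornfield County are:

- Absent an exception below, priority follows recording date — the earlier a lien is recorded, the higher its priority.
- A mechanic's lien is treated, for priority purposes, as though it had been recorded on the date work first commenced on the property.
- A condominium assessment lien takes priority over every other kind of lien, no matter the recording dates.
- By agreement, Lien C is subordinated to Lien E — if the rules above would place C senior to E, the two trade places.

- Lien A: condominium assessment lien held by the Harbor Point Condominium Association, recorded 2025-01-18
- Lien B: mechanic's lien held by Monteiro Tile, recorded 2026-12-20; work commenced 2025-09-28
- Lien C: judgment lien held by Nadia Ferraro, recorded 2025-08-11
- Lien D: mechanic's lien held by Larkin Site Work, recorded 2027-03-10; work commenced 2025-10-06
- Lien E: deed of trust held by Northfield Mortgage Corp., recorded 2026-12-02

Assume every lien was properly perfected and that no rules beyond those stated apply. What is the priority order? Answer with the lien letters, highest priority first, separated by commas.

A, E, B, D, C

First, effective dates: B's effective date is 2025-09-28, when work began; D is treated as recorded 2025-10-06, the work-commencement date.
A, as a condominium assessment lien, has superpriority and ranks first.
Among the remaining liens, by effective date: C (2025-08-11), B (2025-09-28), D (2025-10-06), E (2026-12-02).
C would otherwise be senior to E, so under the subordination agreement C and E exchange positions.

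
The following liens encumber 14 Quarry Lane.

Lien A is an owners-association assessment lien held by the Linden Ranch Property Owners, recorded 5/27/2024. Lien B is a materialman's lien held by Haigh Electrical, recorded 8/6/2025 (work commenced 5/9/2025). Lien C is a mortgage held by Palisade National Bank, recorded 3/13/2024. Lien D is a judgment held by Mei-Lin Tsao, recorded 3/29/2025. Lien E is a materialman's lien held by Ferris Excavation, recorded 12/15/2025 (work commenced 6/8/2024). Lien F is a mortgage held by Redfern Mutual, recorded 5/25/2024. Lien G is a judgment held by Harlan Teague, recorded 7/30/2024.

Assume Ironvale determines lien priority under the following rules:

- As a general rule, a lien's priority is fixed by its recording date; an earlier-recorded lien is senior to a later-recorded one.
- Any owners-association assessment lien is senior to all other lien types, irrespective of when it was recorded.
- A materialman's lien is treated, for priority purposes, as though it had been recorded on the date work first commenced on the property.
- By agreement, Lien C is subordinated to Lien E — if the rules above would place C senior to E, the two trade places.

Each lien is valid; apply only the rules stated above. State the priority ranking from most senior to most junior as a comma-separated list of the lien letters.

Adjusting effective dates: B relates back to 5/9/2025 (work commenced); E is treated as recorded 6/8/2024, the work-commencement date.
A is an owners-association assessment lien, so it outranks all other liens regardless of date.
Among the remaining liens, by effective date: C (3/13/2024), F (5/25/2024), E (6/8/2024), G (7/30/2024), D (3/29/2025), B (5/9/2025).
C is senior to E before the subordination, so the two trade places.

A, E, F, C, G, D, B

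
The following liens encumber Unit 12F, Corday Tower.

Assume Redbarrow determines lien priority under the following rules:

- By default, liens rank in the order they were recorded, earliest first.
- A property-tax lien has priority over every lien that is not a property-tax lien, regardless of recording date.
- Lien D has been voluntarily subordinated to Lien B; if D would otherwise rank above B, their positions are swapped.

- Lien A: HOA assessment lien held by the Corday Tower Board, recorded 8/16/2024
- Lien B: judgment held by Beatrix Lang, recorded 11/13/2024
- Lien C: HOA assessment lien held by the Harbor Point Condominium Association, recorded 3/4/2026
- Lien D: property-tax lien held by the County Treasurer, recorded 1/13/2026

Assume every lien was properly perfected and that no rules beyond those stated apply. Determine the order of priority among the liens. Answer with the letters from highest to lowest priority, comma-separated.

B, A, D, C

As a property-tax lien, D is senior to every other lien.
Ordering the rest by effective date: A (8/16/2024), B (11/13/2024), C (3/4/2026).
Because D would otherwise rank above B, the subordination swaps them.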